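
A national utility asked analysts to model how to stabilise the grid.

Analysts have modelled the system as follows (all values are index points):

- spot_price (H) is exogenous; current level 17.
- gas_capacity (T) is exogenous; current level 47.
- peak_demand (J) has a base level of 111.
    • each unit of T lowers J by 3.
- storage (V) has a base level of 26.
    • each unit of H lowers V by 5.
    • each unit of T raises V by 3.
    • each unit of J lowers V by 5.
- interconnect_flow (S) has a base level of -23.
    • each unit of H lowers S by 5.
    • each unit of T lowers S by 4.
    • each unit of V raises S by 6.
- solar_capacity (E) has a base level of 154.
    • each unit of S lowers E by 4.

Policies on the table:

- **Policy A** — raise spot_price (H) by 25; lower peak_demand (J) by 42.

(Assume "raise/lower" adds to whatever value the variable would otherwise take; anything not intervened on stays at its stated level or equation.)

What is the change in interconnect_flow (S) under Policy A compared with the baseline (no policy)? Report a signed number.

Baseline:
  H = 17
  T = 47
  J = 111 − 3·47 = -30
  V = 26 − 5·17 + 3·47 − 5·(-30) = 232
  S = -23 − 5·17 − 4·47 + 6·232 = 1096
Policy A (H + 25, J − 42):
  H = 17 + 25 = 42
  T = 47
  J = 111 − 3·47 (−42 from intervention) = -72
  V = 26 − 5·42 + 3·47 − 5·(-72) = 317
  S = -23 − 5·42 − 4·47 + 6·317 = 1481
Change in S: 1481 − 1096 = 385

385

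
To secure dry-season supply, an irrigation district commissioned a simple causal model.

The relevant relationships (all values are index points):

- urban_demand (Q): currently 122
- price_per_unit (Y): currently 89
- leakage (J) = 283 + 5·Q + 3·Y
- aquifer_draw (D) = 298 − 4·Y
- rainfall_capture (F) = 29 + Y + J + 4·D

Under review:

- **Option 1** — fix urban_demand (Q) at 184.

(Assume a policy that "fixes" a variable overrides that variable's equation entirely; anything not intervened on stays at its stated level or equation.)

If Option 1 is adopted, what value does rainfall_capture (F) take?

1356

Option 1 (Q := 184):
  Q = 184
  Y = 89
  J = 283 + 5·184 + 3·89 = 1470
  D = 298 − 4·89 = -58
  F = 29 + 89 + 1470 + 4·(-58) = 1356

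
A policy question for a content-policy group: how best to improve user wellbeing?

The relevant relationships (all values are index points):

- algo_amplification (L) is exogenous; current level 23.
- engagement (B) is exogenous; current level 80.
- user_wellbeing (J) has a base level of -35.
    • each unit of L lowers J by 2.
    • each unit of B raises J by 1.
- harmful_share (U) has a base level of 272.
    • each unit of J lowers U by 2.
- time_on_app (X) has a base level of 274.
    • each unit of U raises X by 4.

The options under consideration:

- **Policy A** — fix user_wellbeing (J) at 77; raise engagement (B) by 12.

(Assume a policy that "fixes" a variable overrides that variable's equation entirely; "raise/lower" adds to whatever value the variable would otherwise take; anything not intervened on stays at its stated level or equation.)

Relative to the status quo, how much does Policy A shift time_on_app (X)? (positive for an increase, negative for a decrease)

-624

Baseline:
  L = 23
  B = 80
  J = -35 − 2·23 + 80 = -1
  U = 272 − 2·(-1) = 274
  X = 274 + 4·274 = 1370
Policy A (J := 77, B + 12):
  L = 23
  B = 80 + 12 = 92
  J = 77
  U = 272 − 2·77 = 118
  X = 274 + 4·118 = 746
Change in X: 746 − 1370 = -624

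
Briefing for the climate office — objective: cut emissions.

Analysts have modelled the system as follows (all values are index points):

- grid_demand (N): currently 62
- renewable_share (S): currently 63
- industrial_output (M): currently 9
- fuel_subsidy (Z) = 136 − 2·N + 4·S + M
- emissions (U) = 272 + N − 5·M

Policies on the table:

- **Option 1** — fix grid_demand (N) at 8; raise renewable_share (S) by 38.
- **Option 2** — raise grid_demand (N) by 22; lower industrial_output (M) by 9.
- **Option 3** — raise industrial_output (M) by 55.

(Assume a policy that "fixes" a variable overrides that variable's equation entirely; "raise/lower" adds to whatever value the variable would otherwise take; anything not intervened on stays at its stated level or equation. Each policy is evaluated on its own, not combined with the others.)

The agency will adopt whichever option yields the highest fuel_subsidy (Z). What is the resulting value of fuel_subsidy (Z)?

533

Option 1 (N := 8, S + 38):
  N = 8
  S = 63 + 38 = 101
  M = 9
  Z = 136 − 2·8 + 4·101 + 9 = 533
Option 2 (N + 22, M − 9):
  N = 62 + 22 = 84
  S = 63
  M = 9 − 9 = 0
  Z = 136 − 2·84 + 4·63 + 0 = 220
Option 3 (M + 55):
  N = 62
  S = 63
  M = 9 + 55 = 64
  Z = 136 − 2·62 + 4·63 + 64 = 328
Comparing — Option 1: Z=533, Option 2: Z=220, Option 3: Z=328. Highest is 533 (Option 1).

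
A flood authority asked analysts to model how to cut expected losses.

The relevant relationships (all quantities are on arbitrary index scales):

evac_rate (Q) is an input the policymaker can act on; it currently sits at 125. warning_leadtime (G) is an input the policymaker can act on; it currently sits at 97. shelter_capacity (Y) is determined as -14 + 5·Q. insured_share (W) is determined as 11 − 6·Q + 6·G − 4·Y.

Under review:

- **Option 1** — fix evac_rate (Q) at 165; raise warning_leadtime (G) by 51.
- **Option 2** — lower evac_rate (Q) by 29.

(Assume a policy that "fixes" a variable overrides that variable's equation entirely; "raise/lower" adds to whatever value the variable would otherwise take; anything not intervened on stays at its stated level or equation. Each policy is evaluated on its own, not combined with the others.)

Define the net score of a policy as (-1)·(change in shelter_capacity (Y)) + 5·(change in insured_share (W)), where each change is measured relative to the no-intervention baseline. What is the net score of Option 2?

3915

Baseline:
  Q = 125
  G = 97
  Y = -14 + 5·125 = 611
  W = 11 − 6·125 + 6·97 − 4·611 = -2601
Option 2 (Q − 29):
  Q = 125 − 29 = 96
  G = 97
  Y = -14 + 5·96 = 466
  W = 11 − 6·96 + 6·97 − 4·466 = -1847
ΔY = 466 − 611 = -145; ΔW = -1847 − (-2601) = 754
Score = (-1)·(-145) + 5·754 = 3915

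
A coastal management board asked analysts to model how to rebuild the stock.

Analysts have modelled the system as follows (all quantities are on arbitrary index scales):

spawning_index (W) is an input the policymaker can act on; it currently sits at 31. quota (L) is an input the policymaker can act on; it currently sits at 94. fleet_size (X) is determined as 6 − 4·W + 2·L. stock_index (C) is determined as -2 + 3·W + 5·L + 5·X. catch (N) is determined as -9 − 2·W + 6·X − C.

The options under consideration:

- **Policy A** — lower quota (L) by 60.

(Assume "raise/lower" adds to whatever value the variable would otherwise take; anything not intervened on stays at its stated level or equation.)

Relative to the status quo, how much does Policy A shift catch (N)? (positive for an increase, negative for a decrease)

Baseline:
  W = 31
  L = 94
  X = 6 − 4·31 + 2·94 = 70
  C = -2 + 3·31 + 5·94 + 5·70 = 911
  N = -9 − 2·31 + 6·70 − 911 = -562
Policy A (L − 60):
  W = 31
  L = 94 − 60 = 34
  X = 6 − 4·31 + 2·34 = -50
  C = -2 + 3·31 + 5·34 + 5·(-50) = 11
  N = -9 − 2·31 + 6·(-50) − 11 = -382
Change in N: -382 − (-562) = 180

180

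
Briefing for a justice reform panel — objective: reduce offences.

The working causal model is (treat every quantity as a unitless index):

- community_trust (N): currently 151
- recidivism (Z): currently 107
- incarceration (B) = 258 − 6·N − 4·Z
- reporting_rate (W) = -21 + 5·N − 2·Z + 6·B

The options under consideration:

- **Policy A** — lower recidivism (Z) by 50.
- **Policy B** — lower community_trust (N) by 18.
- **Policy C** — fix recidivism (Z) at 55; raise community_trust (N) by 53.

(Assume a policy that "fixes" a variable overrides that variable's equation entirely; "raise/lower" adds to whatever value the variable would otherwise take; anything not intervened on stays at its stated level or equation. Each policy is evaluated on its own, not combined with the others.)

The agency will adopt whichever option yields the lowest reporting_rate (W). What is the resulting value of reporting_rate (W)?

-6227

Policy A (Z − 50):
  N = 151
  Z = 107 − 50 = 57
  B = 258 − 6·151 − 4·57 = -876
  W = -21 + 5·151 − 2·57 + 6·(-876) = -4636
Policy B (N − 18):
  N = 151 − 18 = 133
  Z = 107
  B = 258 − 6·133 − 4·107 = -968
  W = -21 + 5·133 − 2·107 + 6·(-968) = -5378
Policy C (Z := 55, N + 53):
  N = 151 + 53 = 204
  Z = 55
  B = 258 − 6·204 − 4·55 = -1186
  W = -21 + 5·204 − 2·55 + 6·(-1186) = -6227
Comparing — Policy A: W=-4636, Policy B: W=-5378, Policy C: W=-6227. Lowest is -6227 (Policy C).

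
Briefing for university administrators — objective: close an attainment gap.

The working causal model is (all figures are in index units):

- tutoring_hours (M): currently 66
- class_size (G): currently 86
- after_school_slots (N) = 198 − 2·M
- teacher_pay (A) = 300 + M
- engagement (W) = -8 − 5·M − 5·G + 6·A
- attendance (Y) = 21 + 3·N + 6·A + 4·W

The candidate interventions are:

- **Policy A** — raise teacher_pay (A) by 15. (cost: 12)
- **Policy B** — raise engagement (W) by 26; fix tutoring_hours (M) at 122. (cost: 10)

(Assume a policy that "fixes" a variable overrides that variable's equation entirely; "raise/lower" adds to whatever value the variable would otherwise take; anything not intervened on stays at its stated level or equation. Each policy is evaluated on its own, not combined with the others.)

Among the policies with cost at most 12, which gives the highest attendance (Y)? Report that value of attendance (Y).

Policy A (A + 15):
  M = 66
  G = 86
  N = 198 − 2·66 = 66
  A = 300 + 66 (+15 from intervention) = 381
  W = -8 − 5·66 − 5·86 + 6·381 = 1518
  Y = 21 + 3·66 + 6·381 + 4·1518 = 8577
Policy B (W + 26, M := 122):
  M = 122
  G = 86
  N = 198 − 2·122 = -46
  A = 300 + 122 = 422
  W = -8 − 5·122 − 5·86 + 6·422 (+26 from intervention) = 1510
  Y = 21 + 3·(-46) + 6·422 + 4·1510 = 8455
Comparing — Policy A: Y=8577, Policy B: Y=8455. Highest is 8577 (Policy A).

8577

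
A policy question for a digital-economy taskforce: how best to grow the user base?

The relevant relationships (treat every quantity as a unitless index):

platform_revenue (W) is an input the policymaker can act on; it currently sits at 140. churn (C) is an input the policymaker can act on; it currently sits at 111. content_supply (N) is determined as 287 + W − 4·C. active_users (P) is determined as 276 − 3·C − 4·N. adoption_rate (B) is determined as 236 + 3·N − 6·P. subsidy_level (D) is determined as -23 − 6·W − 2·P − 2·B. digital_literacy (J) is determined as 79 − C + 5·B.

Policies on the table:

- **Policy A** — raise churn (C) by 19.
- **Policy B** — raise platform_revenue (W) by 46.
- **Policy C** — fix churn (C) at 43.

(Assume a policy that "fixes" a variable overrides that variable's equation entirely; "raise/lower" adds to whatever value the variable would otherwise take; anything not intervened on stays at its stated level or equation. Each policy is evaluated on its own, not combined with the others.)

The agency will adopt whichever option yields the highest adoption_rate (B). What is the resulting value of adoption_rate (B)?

Policy A (C + 19):
  W = 140
  C = 111 + 19 = 130
  N = 287 + 140 − 4·130 = -93
  P = 276 − 3·130 − 4·(-93) = 258
  B = 236 + 3·(-93) − 6·258 = -1591
Policy B (W + 46):
  W = 140 + 46 = 186
  C = 111
  N = 287 + 186 − 4·111 = 29
  P = 276 − 3·111 − 4·29 = -173
  B = 236 + 3·29 − 6·(-173) = 1361
Policy C (C := 43):
  W = 140
  C = 43
  N = 287 + 140 − 4·43 = 255
  P = 276 − 3·43 − 4·255 = -873
  B = 236 + 3·255 − 6·(-873) = 6239
Comparing — Policy A: B=-1591, Policy B: B=1361, Policy C: B=6239. Highest is 6239 (Policy C).

6239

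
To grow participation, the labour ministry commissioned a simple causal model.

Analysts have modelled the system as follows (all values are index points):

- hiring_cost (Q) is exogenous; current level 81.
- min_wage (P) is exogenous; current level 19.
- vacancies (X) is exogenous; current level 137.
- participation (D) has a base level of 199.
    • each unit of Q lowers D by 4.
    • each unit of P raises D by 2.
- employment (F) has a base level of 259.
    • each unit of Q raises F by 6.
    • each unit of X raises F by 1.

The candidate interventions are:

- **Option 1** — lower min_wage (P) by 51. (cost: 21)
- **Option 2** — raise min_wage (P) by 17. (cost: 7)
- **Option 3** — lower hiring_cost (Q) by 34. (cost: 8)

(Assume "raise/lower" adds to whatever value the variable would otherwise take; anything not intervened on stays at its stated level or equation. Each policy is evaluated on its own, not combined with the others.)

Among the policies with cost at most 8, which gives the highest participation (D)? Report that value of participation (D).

49

Option 2 (P + 17):
  Q = 81
  P = 19 + 17 = 36
  D = 199 − 4·81 + 2·36 = -53
Option 3 (Q − 34):
  Q = 81 − 34 = 47
  P = 19
  D = 199 − 4·47 + 2·19 = 49
Comparing — Option 2: D=-53, Option 3: D=49. Highest is 49 (Option 3).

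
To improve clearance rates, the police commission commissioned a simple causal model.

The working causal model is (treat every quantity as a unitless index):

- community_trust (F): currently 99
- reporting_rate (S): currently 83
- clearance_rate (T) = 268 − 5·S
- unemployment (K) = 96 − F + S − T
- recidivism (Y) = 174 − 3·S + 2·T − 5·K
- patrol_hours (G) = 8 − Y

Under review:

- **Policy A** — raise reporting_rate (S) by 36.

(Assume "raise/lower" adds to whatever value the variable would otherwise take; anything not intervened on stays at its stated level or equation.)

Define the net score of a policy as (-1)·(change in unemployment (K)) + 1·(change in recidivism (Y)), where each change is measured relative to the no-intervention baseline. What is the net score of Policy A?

-1764

Baseline:
  F = 99
  S = 83
  T = 268 − 5·83 = -147
  K = 96 − 99 + 83 − (-147) = 227
  Y = 174 − 3·83 + 2·(-147) − 5·227 = -1504
Policy A (S + 36):
  F = 99
  S = 83 + 36 = 119
  T = 268 − 5·119 = -327
  K = 96 − 99 + 119 − (-327) = 443
  Y = 174 − 3·119 + 2·(-327) − 5·443 = -3052
ΔK = 443 − 227 = 216; ΔY = -3052 − (-1504) = -1548
Score = (-1)·216 + 1·(-1548) = -1764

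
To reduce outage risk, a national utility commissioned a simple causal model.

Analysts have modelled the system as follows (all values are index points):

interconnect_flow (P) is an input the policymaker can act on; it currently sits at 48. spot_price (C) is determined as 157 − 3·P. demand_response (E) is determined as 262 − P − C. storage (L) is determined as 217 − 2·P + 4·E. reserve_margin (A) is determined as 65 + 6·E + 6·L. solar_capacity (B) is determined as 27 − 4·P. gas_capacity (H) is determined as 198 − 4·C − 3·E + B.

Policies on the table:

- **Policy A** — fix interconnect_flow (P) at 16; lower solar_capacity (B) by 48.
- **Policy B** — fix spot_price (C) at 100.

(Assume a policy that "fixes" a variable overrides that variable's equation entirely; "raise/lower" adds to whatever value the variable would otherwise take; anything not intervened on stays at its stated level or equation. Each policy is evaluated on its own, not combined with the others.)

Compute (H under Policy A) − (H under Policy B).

-25

Policy A (P := 16, B − 48):
  P = 16
  C = 157 − 3·16 = 109
  E = 262 − 16 − 109 = 137
  B = 27 − 4·16 (−48 from intervention) = -85
  H = 198 − 4·109 − 3·137 + (-85) = -734
Policy B (C := 100):
  P = 48
  C = 100
  E = 262 − 48 − 100 = 114
  B = 27 − 4·48 = -165
  H = 198 − 4·100 − 3·114 + (-165) = -709
H: -734 − (-709) = -25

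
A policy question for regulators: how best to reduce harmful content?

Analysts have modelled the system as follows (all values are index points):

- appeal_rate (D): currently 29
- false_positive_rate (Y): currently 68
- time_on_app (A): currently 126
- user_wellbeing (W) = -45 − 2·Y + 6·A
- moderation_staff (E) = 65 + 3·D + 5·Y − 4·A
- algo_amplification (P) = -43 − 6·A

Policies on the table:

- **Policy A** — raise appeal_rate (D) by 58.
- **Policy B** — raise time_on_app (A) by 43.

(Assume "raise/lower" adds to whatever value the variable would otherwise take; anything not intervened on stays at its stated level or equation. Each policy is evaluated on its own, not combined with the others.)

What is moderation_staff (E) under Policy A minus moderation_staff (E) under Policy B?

346

Policy A (D + 58):
  D = 29 + 58 = 87
  Y = 68
  A = 126
  E = 65 + 3·87 + 5·68 − 4·126 = 162
Policy B (A + 43):
  D = 29
  Y = 68
  A = 126 + 43 = 169
  E = 65 + 3·29 + 5·68 − 4·169 = -184
E: 162 − (-184) = 346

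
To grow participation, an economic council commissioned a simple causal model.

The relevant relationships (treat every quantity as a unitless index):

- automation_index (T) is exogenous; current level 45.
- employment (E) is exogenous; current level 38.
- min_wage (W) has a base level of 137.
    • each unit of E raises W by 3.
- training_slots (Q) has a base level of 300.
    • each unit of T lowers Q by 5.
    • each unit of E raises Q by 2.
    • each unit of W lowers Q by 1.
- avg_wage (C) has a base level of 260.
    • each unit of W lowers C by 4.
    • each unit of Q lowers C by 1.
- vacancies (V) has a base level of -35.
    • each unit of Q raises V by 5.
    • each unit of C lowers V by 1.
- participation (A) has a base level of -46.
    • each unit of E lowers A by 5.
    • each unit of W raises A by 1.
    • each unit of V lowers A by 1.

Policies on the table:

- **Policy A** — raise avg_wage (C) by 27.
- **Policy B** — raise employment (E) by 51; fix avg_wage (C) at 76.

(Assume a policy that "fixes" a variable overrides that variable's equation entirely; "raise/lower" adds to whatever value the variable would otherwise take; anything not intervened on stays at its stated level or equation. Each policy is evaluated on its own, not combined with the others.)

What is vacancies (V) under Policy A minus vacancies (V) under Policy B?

948

Policy A (C + 27):
  T = 45
  E = 38
  W = 137 + 3·38 = 251
  Q = 300 − 5·45 + 2·38 − 251 = -100
  C = 260 − 4·251 − (-100) (+27 from intervention) = -617
  V = -35 + 5·(-100) − (-617) = 82
Policy B (E + 51, C := 76):
  T = 45
  E = 38 + 51 = 89
  W = 137 + 3·89 = 404
  Q = 300 − 5·45 + 2·89 − 404 = -151
  C = 76
  V = -35 + 5·(-151) − 76 = -866
V: 82 − (-866) = 948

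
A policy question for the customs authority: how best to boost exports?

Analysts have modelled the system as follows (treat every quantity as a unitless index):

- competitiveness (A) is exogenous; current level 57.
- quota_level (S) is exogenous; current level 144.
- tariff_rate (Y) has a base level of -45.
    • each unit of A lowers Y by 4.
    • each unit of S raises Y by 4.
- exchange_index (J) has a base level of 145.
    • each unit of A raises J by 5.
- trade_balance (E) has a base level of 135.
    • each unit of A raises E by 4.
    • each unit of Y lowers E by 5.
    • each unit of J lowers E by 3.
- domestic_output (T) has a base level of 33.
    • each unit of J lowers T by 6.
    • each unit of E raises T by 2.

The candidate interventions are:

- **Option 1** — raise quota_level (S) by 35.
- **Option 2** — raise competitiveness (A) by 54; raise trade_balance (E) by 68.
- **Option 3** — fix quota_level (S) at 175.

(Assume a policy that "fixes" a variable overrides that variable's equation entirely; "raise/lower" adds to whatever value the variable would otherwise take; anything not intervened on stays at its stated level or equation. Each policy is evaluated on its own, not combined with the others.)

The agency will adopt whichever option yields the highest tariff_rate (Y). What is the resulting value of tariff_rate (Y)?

Option 1 (S + 35):
  A = 57
  S = 144 + 35 = 179
  Y = -45 − 4·57 + 4·179 = 443
Option 2 (A + 54, E + 68):
  A = 57 + 54 = 111
  S = 144
  Y = -45 − 4·111 + 4·144 = 87
Option 3 (S := 175):
  A = 57
  S = 175
  Y = -45 − 4·57 + 4·175 = 427
Comparing — Option 1: Y=443, Option 2: Y=87, Option 3: Y=427. Highest is 443 (Option 1).

443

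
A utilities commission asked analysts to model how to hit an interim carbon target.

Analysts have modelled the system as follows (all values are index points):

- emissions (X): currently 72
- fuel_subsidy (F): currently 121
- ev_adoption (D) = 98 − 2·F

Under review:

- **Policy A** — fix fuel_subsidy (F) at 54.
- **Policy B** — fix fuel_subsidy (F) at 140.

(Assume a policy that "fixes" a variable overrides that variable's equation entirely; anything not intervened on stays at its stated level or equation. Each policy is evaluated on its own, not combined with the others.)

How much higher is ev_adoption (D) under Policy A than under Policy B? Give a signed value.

Policy A (F := 54):
  F = 54
  D = 98 − 2·54 = -10
Policy B (F := 140):
  F = 140
  D = 98 − 2·140 = -182
D: -10 − (-182) = 172

172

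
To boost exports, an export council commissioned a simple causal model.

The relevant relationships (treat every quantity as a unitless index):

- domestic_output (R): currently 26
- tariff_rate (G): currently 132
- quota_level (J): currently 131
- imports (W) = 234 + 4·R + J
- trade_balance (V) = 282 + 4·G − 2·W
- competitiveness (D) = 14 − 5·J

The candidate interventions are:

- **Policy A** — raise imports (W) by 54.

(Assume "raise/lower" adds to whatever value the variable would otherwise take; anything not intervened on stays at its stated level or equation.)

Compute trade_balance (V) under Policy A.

-236

Policy A (W + 54):
  R = 26
  G = 132
  J = 131
  W = 234 + 4·26 + 131 (+54 from intervention) = 523
  V = 282 + 4·132 − 2·523 = -236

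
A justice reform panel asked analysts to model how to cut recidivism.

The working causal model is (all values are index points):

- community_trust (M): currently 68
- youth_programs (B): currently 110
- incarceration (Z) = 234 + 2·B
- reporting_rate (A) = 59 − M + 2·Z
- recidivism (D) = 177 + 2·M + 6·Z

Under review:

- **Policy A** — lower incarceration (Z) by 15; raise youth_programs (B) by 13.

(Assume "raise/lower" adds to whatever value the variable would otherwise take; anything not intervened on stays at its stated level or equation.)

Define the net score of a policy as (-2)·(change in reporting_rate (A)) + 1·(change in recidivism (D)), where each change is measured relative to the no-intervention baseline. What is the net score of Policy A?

22

Baseline:
  M = 68
  B = 110
  Z = 234 + 2·110 = 454
  A = 59 − 68 + 2·454 = 899
  D = 177 + 2·68 + 6·454 = 3037
Policy A (Z − 15, B + 13):
  M = 68
  B = 110 + 13 = 123
  Z = 234 + 2·123 (−15 from intervention) = 465
  A = 59 − 68 + 2·465 = 921
  D = 177 + 2·68 + 6·465 = 3103
ΔA = 921 − 899 = 22; ΔD = 3103 − 3037 = 66
Score = (-2)·22 + 1·66 = 22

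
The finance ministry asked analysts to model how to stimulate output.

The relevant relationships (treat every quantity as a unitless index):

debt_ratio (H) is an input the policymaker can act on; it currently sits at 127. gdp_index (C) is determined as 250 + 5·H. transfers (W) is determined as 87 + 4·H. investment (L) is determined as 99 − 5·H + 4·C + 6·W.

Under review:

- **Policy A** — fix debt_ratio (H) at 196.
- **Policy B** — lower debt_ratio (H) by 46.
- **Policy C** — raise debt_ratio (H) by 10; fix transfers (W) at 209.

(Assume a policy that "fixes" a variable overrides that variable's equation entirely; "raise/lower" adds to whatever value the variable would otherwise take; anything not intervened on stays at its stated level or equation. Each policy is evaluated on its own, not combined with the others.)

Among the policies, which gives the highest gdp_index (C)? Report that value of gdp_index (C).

1230

Policy A (H := 196):
  H = 196
  C = 250 + 5·196 = 1230
Policy B (H − 46):
  H = 127 − 46 = 81
  C = 250 + 5·81 = 655
Policy C (H + 10, W := 209):
  H = 127 + 10 = 137
  C = 250 + 5·137 = 935
Comparing — Policy A: C=1230, Policy B: C=655, Policy C: C=935. Highest is 1230 (Policy A).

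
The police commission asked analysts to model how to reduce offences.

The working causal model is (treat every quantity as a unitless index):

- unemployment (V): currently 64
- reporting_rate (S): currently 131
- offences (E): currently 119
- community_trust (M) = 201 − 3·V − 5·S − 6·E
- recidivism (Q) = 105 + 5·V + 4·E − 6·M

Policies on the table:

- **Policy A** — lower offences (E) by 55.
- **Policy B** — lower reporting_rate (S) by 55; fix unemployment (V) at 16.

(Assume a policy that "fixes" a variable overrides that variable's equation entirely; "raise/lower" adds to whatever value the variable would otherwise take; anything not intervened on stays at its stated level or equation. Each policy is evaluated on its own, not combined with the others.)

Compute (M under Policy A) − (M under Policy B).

-89

Policy A (E − 55):
  V = 64
  S = 131
  E = 119 − 55 = 64
  M = 201 − 3·64 − 5·131 − 6·64 = -1030
Policy B (S − 55, V := 16):
  V = 16
  S = 131 − 55 = 76
  E = 119
  M = 201 − 3·16 − 5·76 − 6·119 = -941
M: -1030 − (-941) = -89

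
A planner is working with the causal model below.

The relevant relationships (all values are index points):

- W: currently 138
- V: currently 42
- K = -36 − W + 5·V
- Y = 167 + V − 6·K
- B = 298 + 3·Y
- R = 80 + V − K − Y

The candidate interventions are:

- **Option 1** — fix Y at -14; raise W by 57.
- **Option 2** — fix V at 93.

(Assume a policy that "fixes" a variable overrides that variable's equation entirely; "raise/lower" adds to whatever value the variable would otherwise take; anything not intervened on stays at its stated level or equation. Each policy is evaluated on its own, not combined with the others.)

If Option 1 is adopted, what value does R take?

157

Option 1 (Y := -14, W + 57):
  W = 138 + 57 = 195
  V = 42
  K = -36 − 195 + 5·42 = -21
  Y = -14
  R = 80 + 42 − (-21) − (-14) = 157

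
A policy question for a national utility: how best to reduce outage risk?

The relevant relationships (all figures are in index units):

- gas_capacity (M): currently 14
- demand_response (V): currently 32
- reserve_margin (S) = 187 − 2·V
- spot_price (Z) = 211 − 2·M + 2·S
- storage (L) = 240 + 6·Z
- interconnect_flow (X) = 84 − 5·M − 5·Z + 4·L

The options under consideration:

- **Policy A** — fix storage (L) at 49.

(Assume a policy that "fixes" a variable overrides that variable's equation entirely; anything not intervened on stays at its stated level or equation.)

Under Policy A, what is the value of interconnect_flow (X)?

-1935

Policy A (L := 49):
  M = 14
  V = 32
  S = 187 − 2·32 = 123
  Z = 211 − 2·14 + 2·123 = 429
  L = 49
  X = 84 − 5·14 − 5·429 + 4·49 = -1935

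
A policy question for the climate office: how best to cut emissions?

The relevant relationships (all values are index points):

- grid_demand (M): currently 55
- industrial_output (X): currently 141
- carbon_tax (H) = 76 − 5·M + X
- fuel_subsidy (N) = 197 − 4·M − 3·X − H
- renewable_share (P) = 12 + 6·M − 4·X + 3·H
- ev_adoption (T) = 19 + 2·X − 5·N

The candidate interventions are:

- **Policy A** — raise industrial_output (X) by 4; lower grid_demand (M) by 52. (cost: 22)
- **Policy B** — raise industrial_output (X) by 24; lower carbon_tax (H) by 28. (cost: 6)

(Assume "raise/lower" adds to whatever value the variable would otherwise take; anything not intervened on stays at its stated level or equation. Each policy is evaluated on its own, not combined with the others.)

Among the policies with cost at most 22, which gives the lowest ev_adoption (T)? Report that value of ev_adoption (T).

2589

Policy A (X + 4, M − 52):
  M = 55 − 52 = 3
  X = 141 + 4 = 145
  H = 76 − 5·3 + 145 = 206
  N = 197 − 4·3 − 3·145 − 206 = -456
  T = 19 + 2·145 − 5·(-456) = 2589
Policy B (X + 24, H − 28):
  M = 55
  X = 141 + 24 = 165
  H = 76 − 5·55 + 165 (−28 from intervention) = -62
  N = 197 − 4·55 − 3·165 − (-62) = -456
  T = 19 + 2·165 − 5·(-456) = 2629
Comparing — Policy A: T=2589, Policy B: T=2629. Lowest is 2589 (Policy A).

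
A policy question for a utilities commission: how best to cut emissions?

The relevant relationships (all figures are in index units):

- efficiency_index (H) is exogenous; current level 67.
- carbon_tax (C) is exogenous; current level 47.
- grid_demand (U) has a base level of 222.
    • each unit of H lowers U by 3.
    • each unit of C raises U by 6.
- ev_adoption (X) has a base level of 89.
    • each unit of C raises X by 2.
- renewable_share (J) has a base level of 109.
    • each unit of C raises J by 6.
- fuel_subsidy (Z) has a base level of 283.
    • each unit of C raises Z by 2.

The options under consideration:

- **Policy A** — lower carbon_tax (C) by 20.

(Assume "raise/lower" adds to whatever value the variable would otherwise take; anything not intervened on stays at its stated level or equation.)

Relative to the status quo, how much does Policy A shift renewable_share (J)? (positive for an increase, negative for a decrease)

Baseline:
  C = 47
  J = 109 + 6·47 = 391
Policy A (C − 20):
  C = 47 − 20 = 27
  J = 109 + 6·27 = 271
Change in J: 271 − 391 = -120

-120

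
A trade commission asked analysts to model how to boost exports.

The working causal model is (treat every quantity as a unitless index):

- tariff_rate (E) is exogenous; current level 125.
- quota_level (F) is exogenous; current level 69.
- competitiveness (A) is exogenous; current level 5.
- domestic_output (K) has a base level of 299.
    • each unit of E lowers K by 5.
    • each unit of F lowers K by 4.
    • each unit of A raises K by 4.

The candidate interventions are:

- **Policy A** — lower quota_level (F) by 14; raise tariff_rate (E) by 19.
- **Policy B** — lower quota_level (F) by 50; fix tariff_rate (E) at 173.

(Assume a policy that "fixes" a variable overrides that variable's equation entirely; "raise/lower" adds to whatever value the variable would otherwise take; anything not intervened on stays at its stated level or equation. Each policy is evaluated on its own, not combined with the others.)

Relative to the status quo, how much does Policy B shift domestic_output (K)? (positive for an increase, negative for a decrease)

-40

Baseline:
  E = 125
  F = 69
  A = 5
  K = 299 − 5·125 − 4·69 + 4·5 = -582
Policy B (F − 50, E := 173):
  E = 173
  F = 69 − 50 = 19
  A = 5
  K = 299 − 5·173 − 4·19 + 4·5 = -622
Change in K: -622 − (-582) = -40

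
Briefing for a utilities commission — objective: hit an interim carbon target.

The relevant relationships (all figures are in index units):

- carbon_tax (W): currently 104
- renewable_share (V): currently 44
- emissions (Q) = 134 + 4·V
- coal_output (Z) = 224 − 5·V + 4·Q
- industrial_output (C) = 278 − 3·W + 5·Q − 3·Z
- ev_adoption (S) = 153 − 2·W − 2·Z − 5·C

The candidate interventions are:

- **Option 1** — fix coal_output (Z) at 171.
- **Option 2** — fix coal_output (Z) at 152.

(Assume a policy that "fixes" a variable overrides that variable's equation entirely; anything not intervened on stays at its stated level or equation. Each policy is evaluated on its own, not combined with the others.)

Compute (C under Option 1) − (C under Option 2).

Option 1 (Z := 171):
  W = 104
  V = 44
  Q = 134 + 4·44 = 310
  Z = 171
  C = 278 − 3·104 + 5·310 − 3·171 = 1003
Option 2 (Z := 152):
  W = 104
  V = 44
  Q = 134 + 4·44 = 310
  Z = 152
  C = 278 − 3·104 + 5·310 − 3·152 = 1060
C: 1003 − 1060 = -57

-57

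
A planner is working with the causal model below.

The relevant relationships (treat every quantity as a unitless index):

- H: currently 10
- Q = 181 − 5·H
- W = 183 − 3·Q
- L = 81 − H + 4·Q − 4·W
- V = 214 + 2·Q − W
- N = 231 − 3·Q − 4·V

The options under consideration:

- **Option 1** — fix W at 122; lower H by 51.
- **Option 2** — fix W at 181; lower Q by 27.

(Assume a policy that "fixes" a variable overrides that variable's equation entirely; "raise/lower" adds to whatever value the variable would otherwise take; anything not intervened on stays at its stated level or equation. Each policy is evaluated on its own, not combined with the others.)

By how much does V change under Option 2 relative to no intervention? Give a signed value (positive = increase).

Baseline:
  H = 10
  Q = 181 − 5·10 = 131
  W = 183 − 3·131 = -210
  V = 214 + 2·131 − (-210) = 686
Option 2 (W := 181, Q − 27):
  H = 10
  Q = 181 − 5·10 (−27 from intervention) = 104
  W = 181
  V = 214 + 2·104 − 181 = 241
Change in V: 241 − 686 = -445

-445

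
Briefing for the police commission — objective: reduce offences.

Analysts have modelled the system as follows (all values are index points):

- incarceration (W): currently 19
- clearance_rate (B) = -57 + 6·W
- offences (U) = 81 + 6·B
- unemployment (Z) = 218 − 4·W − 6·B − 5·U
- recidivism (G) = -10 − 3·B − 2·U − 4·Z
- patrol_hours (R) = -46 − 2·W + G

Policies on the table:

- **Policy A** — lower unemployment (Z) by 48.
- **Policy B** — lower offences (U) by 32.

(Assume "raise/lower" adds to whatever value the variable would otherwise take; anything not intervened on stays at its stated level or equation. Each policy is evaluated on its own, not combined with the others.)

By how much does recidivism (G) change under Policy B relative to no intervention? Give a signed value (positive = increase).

-576

Baseline:
  W = 19
  B = -57 + 6·19 = 57
  U = 81 + 6·57 = 423
  Z = 218 − 4·19 − 6·57 − 5·423 = -2315
  G = -10 − 3·57 − 2·423 − 4·(-2315) = 8233
Policy B (U − 32):
  W = 19
  B = -57 + 6·19 = 57
  U = 81 + 6·57 (−32 from intervention) = 391
  Z = 218 − 4·19 − 6·57 − 5·391 = -2155
  G = -10 − 3·57 − 2·391 − 4·(-2155) = 7657
Change in G: 7657 − 8233 = -576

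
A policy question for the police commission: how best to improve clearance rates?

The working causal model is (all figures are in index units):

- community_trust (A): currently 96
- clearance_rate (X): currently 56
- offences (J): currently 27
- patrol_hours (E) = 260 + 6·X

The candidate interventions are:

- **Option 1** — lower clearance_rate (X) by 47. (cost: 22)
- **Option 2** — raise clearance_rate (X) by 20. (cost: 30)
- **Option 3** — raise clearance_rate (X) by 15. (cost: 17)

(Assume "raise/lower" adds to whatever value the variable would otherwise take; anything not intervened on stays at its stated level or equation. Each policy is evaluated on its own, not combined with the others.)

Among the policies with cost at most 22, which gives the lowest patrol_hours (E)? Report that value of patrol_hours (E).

Option 1 (X − 47):
  X = 56 − 47 = 9
  E = 260 + 6·9 = 314
Option 3 (X + 15):
  X = 56 + 15 = 71
  E = 260 + 6·71 = 686
Comparing — Option 1: E=314, Option 3: E=686. Lowest is 314 (Option 1).

314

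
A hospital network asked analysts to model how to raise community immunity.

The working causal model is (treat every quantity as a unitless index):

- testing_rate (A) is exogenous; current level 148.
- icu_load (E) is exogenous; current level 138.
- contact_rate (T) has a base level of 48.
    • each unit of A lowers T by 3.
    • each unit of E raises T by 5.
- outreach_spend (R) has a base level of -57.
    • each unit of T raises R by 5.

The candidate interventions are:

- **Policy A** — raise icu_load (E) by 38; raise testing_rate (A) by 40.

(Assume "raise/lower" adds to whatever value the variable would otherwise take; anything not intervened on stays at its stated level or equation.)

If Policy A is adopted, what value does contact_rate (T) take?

364

Policy A (E + 38, A + 40):
  A = 148 + 40 = 188
  E = 138 + 38 = 176
  T = 48 − 3·188 + 5·176 = 364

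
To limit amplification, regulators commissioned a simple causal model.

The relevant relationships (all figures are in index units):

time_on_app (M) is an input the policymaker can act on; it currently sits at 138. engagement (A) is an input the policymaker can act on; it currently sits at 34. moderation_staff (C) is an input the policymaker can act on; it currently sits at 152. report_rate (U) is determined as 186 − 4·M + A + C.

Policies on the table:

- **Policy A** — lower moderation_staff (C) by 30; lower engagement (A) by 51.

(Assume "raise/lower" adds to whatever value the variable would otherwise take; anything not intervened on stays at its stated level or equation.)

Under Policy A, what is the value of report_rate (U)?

Policy A (C − 30, A − 51):
  M = 138
  A = 34 − 51 = -17
  C = 152 − 30 = 122
  U = 186 − 4·138 + (-17) + 122 = -261

-261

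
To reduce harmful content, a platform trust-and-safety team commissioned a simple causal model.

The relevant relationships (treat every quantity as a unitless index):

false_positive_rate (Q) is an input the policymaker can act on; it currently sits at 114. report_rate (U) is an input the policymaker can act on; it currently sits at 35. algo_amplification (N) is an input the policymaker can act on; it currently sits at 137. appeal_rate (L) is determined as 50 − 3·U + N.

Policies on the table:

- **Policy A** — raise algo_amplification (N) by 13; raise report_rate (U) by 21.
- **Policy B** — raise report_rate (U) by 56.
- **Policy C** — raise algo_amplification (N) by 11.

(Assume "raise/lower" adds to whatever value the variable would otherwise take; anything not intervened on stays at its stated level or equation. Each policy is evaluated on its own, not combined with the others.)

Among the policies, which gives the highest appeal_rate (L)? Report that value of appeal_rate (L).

93

Policy A (N + 13, U + 21):
  U = 35 + 21 = 56
  N = 137 + 13 = 150
  L = 50 − 3·56 + 150 = 32
Policy B (U + 56):
  U = 35 + 56 = 91
  N = 137
  L = 50 − 3·91 + 137 = -86
Policy C (N + 11):
  U = 35
  N = 137 + 11 = 148
  L = 50 − 3·35 + 148 = 93
Comparing — Policy A: L=32, Policy B: L=-86, Policy C: L=93. Highest is 93 (Policy C).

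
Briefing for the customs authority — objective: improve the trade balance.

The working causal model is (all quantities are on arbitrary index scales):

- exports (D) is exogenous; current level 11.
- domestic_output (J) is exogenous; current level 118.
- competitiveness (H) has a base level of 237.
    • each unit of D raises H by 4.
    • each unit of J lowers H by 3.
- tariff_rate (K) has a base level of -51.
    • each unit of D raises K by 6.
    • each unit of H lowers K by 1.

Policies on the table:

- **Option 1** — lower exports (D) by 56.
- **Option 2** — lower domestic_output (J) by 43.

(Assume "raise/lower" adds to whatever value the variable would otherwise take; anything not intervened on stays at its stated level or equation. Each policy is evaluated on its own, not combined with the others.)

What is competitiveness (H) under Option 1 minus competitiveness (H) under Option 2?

Option 1 (D − 56):
  D = 11 − 56 = -45
  J = 118
  H = 237 + 4·(-45) − 3·118 = -297
Option 2 (J − 43):
  D = 11
  J = 118 − 43 = 75
  H = 237 + 4·11 − 3·75 = 56
H: -297 − 56 = -353

-353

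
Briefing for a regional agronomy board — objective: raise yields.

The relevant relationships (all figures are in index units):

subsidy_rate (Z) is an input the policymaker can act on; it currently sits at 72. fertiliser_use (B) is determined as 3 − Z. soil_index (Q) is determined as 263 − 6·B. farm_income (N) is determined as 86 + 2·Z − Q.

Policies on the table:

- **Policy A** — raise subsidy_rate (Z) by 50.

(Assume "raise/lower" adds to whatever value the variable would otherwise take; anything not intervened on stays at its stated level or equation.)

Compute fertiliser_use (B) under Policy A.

-119

Policy A (Z + 50):
  Z = 72 + 50 = 122
  B = 3 − 122 = -119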